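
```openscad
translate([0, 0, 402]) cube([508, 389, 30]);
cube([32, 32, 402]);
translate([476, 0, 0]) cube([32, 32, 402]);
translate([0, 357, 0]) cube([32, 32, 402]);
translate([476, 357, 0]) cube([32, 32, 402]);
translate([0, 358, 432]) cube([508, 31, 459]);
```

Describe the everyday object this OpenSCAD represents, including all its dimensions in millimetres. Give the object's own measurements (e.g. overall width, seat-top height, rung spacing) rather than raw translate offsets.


A chair. The seat is a 508×389×30 mm slab with its top at z = 432 mm, on four 32×32 mm corner legs (flush with the seat edges, standing on z = 0). A flat backrest 31 mm thick, 459 mm tall, spans the full seat width and rises from the seat top along its +y edge, rear face flush with the rear of the seat.


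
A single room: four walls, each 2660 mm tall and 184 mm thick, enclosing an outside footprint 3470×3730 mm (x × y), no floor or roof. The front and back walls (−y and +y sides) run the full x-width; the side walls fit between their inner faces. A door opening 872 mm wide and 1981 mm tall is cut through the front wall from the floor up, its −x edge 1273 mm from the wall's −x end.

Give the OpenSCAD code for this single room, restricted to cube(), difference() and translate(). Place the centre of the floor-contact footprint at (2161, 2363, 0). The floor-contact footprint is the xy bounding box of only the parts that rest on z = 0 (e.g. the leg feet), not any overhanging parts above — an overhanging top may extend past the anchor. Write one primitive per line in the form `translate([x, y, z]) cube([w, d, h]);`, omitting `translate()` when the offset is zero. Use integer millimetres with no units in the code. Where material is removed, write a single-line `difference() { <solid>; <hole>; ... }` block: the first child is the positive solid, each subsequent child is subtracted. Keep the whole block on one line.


difference() { translate([426, 498, 0]) cube([3470, 184, 2660]); translate([1699, 498, 0]) cube([872, 184, 1981]); }
translate([426, 4044, 0]) cube([3470, 184, 2660]);
translate([426, 682, 0]) cube([184, 3362, 2660]);
translate([3712, 682, 0]) cube([184, 3362, 2660]);


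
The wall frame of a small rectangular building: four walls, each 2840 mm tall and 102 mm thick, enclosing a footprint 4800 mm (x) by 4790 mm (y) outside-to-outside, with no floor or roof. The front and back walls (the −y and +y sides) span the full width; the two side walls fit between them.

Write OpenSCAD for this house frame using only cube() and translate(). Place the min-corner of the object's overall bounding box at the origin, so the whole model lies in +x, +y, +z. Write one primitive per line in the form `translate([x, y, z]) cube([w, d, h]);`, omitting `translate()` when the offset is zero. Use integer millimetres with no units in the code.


cube([4800, 102, 2840]);
translate([0, 4688, 0]) cube([4800, 102, 2840]);
translate([0, 102, 0]) cube([102, 4586, 2840]);
translate([4698, 102, 0]) cube([102, 4586, 2840]);


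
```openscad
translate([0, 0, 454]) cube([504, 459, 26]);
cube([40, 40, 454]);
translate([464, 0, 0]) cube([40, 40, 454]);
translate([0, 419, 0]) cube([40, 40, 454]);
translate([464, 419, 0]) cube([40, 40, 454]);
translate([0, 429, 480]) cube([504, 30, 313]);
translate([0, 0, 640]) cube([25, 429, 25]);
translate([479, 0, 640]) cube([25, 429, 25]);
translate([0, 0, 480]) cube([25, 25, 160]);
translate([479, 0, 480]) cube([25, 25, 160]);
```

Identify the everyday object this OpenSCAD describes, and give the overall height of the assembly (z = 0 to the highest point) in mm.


A chair. The overall height is 793 mm.

A slab on four corner posts with a tall panel at the back — a chair. The seat slab sits at z = 454 with thickness 26, and the 313 mm backrest starts at the seat top, so the overall height is 454 + 26 + 313 = 793 mm.


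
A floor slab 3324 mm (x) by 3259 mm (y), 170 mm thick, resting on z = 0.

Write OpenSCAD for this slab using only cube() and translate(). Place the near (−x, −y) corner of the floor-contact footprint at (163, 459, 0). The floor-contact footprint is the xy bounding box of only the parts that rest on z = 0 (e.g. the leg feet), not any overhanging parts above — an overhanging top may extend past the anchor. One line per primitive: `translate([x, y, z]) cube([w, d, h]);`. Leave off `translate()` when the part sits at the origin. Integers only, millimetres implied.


translate([163, 459, 0]) cube([3324, 3259, 170]);


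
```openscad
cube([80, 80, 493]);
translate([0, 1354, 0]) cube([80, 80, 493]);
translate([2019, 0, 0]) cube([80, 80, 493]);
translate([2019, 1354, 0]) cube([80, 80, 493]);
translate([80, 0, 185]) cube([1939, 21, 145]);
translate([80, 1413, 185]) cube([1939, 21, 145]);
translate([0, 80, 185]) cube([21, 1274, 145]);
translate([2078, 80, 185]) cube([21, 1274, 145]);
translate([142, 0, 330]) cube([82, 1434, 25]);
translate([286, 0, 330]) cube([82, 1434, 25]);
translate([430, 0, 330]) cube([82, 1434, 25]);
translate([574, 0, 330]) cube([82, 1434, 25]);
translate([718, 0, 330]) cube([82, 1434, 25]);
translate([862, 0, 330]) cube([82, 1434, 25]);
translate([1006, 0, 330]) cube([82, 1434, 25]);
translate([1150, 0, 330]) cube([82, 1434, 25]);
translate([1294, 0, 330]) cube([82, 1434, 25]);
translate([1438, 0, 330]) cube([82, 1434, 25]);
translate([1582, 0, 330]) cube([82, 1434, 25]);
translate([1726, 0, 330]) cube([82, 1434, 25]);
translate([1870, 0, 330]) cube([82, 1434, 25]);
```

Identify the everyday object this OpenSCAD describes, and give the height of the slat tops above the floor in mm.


A bed frame. The slat-top height is 355 mm.

Four posts, four rails, and a row of slats — a bed frame. Slats sit on the rails at z = 185 + 145 = 330; with slat thickness 25, the top is 355 mm.


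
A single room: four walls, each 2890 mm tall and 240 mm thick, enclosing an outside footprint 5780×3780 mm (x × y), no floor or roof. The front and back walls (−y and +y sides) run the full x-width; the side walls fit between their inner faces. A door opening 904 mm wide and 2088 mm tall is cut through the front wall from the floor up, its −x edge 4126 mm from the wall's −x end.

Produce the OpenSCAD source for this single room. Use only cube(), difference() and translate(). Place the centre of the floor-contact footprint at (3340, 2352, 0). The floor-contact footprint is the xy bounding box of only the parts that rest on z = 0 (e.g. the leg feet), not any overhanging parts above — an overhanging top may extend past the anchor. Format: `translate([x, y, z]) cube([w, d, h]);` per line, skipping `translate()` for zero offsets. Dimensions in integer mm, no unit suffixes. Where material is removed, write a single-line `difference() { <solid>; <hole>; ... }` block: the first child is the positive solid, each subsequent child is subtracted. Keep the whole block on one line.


difference() { translate([450, 462, 0]) cube([5780, 240, 2890]); translate([4576, 462, 0]) cube([904, 240, 2088]); }
translate([450, 4002, 0]) cube([5780, 240, 2890]);
translate([450, 702, 0]) cube([240, 3300, 2890]);
translate([5990, 702, 0]) cube([240, 3300, 2890]);


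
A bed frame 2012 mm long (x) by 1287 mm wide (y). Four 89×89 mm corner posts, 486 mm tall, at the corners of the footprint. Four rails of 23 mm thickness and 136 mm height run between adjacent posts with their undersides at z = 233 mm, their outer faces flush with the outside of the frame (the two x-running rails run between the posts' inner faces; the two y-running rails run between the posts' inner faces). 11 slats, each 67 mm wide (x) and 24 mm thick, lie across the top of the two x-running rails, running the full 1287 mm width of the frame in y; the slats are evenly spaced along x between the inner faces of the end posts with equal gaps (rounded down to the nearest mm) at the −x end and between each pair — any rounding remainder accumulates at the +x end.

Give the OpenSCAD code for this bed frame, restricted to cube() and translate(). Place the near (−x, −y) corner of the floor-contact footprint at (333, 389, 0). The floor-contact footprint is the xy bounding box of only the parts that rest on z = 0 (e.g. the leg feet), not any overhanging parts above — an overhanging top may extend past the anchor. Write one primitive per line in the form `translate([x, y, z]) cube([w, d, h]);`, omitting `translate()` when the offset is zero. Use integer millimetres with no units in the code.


translate([333, 389, 0]) cube([89, 89, 486]);
translate([333, 1587, 0]) cube([89, 89, 486]);
translate([2256, 389, 0]) cube([89, 89, 486]);
translate([2256, 1587, 0]) cube([89, 89, 486]);
translate([422, 389, 233]) cube([1834, 23, 136]);
translate([422, 1653, 233]) cube([1834, 23, 136]);
translate([333, 478, 233]) cube([23, 1109, 136]);
translate([2322, 478, 233]) cube([23, 1109, 136]);
translate([513, 389, 369]) cube([67, 1287, 24]);
translate([671, 389, 369]) cube([67, 1287, 24]);
translate([829, 389, 369]) cube([67, 1287, 24]);
translate([987, 389, 369]) cube([67, 1287, 24]);
translate([1145, 389, 369]) cube([67, 1287, 24]);
translate([1303, 389, 369]) cube([67, 1287, 24]);
translate([1461, 389, 369]) cube([67, 1287, 24]);
translate([1619, 389, 369]) cube([67, 1287, 24]);
translate([1777, 389, 369]) cube([67, 1287, 24]);
translate([1935, 389, 369]) cube([67, 1287, 24]);
translate([2093, 389, 369]) cube([67, 1287, 24]);


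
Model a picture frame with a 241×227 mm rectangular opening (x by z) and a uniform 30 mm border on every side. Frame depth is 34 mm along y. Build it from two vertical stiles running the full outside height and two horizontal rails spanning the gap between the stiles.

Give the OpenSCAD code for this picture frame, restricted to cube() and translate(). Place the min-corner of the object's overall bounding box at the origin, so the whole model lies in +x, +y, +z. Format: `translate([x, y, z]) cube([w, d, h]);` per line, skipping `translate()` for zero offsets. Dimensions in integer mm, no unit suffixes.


cube([30, 34, 287]);
translate([271, 0, 0]) cube([30, 34, 287]);
translate([30, 0, 0]) cube([241, 34, 30]);
translate([30, 0, 257]) cube([241, 34, 30]);


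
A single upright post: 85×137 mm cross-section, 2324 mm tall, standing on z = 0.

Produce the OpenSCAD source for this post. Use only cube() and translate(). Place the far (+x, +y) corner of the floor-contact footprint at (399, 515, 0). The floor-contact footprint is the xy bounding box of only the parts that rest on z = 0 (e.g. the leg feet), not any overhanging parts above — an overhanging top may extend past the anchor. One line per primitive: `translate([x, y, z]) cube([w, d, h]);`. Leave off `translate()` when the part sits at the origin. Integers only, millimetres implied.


translate([314, 378, 0]) cube([85, 137, 2324]);


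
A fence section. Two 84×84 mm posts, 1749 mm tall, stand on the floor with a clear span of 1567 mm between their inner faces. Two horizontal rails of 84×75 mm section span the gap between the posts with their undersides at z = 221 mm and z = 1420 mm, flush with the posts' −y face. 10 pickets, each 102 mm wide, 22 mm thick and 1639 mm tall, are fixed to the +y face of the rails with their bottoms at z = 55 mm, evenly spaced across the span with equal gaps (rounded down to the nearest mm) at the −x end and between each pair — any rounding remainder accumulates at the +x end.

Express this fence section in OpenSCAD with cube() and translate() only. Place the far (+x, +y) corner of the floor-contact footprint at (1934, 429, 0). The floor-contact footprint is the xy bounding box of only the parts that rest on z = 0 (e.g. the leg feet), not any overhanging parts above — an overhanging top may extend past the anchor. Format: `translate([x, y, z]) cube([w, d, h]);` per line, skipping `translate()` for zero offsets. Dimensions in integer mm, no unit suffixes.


translate([199, 345, 0]) cube([84, 84, 1749]);
translate([1850, 345, 0]) cube([84, 84, 1749]);
translate([283, 345, 221]) cube([1567, 84, 75]);
translate([283, 345, 1420]) cube([1567, 84, 75]);
translate([332, 429, 55]) cube([102, 22, 1639]);
translate([483, 429, 55]) cube([102, 22, 1639]);
translate([634, 429, 55]) cube([102, 22, 1639]);
translate([785, 429, 55]) cube([102, 22, 1639]);
translate([936, 429, 55]) cube([102, 22, 1639]);
translate([1087, 429, 55]) cube([102, 22, 1639]);
translate([1238, 429, 55]) cube([102, 22, 1639]);
translate([1389, 429, 55]) cube([102, 22, 1639]);
translate([1540, 429, 55]) cube([102, 22, 1639]);
translate([1691, 429, 55]) cube([102, 22, 1639]);


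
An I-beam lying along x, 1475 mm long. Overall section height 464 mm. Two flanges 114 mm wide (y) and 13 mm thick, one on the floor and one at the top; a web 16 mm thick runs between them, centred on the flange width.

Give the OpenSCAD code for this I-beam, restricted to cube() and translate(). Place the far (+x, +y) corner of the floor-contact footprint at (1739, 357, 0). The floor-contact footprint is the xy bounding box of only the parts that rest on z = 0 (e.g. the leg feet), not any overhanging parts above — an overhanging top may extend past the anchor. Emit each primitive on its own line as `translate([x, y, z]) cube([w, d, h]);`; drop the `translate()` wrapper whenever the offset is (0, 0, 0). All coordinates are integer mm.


translate([264, 243, 0]) cube([1475, 114, 13]);
translate([264, 292, 13]) cube([1475, 16, 438]);
translate([264, 243, 451]) cube([1475, 114, 13]);


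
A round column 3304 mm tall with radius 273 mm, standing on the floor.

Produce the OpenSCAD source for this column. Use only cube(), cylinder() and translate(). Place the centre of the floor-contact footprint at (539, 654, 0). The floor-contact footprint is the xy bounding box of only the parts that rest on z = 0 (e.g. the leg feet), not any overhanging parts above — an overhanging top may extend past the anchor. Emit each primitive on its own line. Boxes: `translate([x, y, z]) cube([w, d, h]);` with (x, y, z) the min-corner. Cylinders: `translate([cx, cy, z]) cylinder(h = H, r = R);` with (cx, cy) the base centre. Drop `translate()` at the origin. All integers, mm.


translate([539, 654, 0]) cylinder(h = 3304, r = 273);


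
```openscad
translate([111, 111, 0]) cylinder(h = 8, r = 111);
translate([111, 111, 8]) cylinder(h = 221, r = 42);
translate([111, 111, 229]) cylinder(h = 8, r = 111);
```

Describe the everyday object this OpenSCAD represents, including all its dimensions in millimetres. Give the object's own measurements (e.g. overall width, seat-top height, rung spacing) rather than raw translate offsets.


A spool: two coaxial disc flanges of radius 111 mm and thickness 8 mm, joined by a core cylinder of radius 42 mm and height 221 mm. The lower flange rests on z = 0 and the three cylinders share a vertical axis.


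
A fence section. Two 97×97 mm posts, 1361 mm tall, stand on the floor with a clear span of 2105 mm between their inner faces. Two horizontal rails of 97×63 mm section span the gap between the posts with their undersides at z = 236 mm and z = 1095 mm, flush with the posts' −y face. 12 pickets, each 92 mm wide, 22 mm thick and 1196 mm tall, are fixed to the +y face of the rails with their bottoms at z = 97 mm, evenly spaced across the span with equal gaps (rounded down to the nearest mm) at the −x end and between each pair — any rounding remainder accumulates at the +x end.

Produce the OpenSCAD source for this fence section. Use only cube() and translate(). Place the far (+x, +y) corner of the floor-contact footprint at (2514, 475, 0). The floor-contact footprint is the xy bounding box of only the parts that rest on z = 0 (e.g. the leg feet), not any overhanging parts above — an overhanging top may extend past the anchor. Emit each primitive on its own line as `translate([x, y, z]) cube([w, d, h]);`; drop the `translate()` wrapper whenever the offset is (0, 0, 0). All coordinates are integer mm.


translate([215, 378, 0]) cube([97, 97, 1361]);
translate([2417, 378, 0]) cube([97, 97, 1361]);
translate([312, 378, 236]) cube([2105, 97, 63]);
translate([312, 378, 1095]) cube([2105, 97, 63]);
translate([389, 475, 97]) cube([92, 22, 1196]);
translate([558, 475, 97]) cube([92, 22, 1196]);
translate([727, 475, 97]) cube([92, 22, 1196]);
translate([896, 475, 97]) cube([92, 22, 1196]);
translate([1065, 475, 97]) cube([92, 22, 1196]);
translate([1234, 475, 97]) cube([92, 22, 1196]);
translate([1403, 475, 97]) cube([92, 22, 1196]);
translate([1572, 475, 97]) cube([92, 22, 1196]);
translate([1741, 475, 97]) cube([92, 22, 1196]);
translate([1910, 475, 97]) cube([92, 22, 1196]);
translate([2079, 475, 97]) cube([92, 22, 1196]);
translate([2248, 475, 97]) cube([92, 22, 1196]);


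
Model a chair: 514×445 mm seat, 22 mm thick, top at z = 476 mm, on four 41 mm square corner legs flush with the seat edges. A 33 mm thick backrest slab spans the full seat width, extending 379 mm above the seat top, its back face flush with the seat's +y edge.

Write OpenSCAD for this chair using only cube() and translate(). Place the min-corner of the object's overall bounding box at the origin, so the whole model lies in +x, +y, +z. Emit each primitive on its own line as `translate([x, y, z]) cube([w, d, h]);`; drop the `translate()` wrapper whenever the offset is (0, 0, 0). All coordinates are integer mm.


// leg_h = 476 - 22 = 454
translate([0, 0, 454]) cube([514, 445, 22]);
cube([41, 41, 454]);
translate([473, 0, 0]) cube([41, 41, 454]);
translate([0, 404, 0]) cube([41, 41, 454]);
translate([473, 404, 0]) cube([41, 41, 454]);
translate([0, 412, 476]) cube([514, 33, 379]);


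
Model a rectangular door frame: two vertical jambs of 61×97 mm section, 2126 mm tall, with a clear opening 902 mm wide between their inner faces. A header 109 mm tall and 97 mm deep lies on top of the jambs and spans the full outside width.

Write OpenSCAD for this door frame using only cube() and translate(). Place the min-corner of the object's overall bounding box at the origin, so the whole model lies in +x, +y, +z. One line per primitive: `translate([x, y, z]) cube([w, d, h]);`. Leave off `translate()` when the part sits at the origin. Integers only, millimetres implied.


cube([61, 97, 2126]);
translate([963, 0, 0]) cube([61, 97, 2126]);
translate([0, 0, 2126]) cube([1024, 97, 109]);


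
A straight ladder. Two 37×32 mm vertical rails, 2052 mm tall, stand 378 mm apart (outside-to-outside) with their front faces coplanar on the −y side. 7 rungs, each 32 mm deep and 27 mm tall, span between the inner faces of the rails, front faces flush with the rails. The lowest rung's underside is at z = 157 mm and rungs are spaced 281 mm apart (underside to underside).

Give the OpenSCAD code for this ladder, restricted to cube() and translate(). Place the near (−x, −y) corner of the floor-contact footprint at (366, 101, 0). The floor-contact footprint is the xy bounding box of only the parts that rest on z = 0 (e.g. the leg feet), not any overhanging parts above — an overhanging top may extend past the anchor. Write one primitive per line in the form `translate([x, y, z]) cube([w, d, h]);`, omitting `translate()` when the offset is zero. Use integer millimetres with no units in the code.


translate([366, 101, 0]) cube([37, 32, 2052]);
translate([707, 101, 0]) cube([37, 32, 2052]);
translate([403, 101, 157]) cube([304, 32, 27]);
translate([403, 101, 438]) cube([304, 32, 27]);
translate([403, 101, 719]) cube([304, 32, 27]);
translate([403, 101, 1000]) cube([304, 32, 27]);
translate([403, 101, 1281]) cube([304, 32, 27]);
translate([403, 101, 1562]) cube([304, 32, 27]);
translate([403, 101, 1843]) cube([304, 32, 27]);


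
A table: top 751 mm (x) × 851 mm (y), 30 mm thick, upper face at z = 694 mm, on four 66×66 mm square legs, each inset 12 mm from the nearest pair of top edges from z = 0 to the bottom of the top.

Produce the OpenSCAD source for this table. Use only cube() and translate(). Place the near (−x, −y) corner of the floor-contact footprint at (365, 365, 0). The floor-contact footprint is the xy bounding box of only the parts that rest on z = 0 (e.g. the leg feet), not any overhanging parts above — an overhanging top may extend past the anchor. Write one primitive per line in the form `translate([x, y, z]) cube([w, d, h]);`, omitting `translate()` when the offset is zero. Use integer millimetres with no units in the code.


translate([353, 353, 664]) cube([751, 851, 30]);
translate([365, 365, 0]) cube([66, 66, 664]);
translate([1026, 365, 0]) cube([66, 66, 664]);
translate([365, 1126, 0]) cube([66, 66, 664]);
translate([1026, 1126, 0]) cube([66, 66, 664]);


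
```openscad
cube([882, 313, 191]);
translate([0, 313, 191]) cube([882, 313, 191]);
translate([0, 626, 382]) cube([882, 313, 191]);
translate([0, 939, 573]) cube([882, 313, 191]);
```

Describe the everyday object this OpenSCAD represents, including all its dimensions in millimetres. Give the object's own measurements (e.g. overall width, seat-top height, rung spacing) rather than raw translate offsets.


A straight staircase of 4 solid steps. Each step is 882 mm wide (x), 313 mm deep (y, the going) and 191 mm tall (the rise). The first step rests on the floor; each subsequent step sits one going further in +y and one rise higher in +z, directly behind and above the previous step with no overlap.


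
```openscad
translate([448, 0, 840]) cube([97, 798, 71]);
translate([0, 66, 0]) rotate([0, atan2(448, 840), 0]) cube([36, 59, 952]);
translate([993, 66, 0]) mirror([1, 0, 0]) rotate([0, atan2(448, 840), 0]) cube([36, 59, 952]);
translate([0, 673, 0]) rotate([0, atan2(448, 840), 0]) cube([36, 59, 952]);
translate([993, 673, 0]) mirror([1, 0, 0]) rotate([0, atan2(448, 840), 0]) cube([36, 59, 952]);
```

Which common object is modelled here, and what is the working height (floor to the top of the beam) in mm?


A sawhorse. The overall height is 911 mm.

A beam across two mirrored pairs of raked legs — a sawhorse. The beam's underside is at z = 840 (matching the legs' vertical rise in atan2(448, 840)) and the beam is 71 mm tall, so its top is at 840 + 71 = 911 mm. The raked legs top out at the beam's underside, so that is the highest point.


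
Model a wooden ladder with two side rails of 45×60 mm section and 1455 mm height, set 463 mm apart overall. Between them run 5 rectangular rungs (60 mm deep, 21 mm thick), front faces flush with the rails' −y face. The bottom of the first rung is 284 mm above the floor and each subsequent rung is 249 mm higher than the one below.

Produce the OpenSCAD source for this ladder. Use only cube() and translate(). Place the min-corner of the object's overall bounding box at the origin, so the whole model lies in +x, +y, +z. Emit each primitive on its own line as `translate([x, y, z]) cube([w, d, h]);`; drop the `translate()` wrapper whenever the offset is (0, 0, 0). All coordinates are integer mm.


cube([45, 60, 1455]);
translate([418, 0, 0]) cube([45, 60, 1455]);
translate([45, 0, 284]) cube([373, 60, 21]);
translate([45, 0, 533]) cube([373, 60, 21]);
translate([45, 0, 782]) cube([373, 60, 21]);
translate([45, 0, 1031]) cube([373, 60, 21]);
translate([45, 0, 1280]) cube([373, 60, 21]);


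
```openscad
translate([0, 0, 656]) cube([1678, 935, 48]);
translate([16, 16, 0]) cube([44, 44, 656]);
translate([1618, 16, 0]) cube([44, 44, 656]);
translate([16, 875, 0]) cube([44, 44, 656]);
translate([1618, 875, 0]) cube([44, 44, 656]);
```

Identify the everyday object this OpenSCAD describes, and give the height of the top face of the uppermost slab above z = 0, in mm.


A table. The table height is 704 mm.

A 1678×935×48 slab sits at z = 656 on four 44 mm square posts — a table. The top surface is at 656 + 48 = 704 mm.


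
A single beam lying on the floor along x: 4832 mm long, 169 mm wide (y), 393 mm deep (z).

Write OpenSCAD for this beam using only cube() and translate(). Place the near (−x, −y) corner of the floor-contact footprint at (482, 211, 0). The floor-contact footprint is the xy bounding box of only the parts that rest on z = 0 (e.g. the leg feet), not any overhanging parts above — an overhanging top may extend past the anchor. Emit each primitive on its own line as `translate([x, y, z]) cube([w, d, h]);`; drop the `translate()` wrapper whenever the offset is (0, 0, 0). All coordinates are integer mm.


translate([482, 211, 0]) cube([4832, 169, 393]);


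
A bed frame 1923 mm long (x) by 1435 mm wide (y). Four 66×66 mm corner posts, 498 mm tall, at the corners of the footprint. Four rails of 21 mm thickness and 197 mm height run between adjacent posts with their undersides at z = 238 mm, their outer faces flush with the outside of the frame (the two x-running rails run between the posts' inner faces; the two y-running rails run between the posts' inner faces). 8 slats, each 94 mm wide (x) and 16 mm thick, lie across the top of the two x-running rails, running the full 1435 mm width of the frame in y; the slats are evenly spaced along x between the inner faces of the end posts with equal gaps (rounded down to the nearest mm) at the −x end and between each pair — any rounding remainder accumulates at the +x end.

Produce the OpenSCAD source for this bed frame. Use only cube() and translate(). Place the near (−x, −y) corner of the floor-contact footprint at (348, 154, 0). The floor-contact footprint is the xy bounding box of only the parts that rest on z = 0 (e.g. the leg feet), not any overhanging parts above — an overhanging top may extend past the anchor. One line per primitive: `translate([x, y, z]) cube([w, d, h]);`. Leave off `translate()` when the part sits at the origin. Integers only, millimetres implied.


translate([348, 154, 0]) cube([66, 66, 498]);
translate([348, 1523, 0]) cube([66, 66, 498]);
translate([2205, 154, 0]) cube([66, 66, 498]);
translate([2205, 1523, 0]) cube([66, 66, 498]);
translate([414, 154, 238]) cube([1791, 21, 197]);
translate([414, 1568, 238]) cube([1791, 21, 197]);
translate([348, 220, 238]) cube([21, 1303, 197]);
translate([2250, 220, 238]) cube([21, 1303, 197]);
translate([529, 154, 435]) cube([94, 1435, 16]);
translate([738, 154, 435]) cube([94, 1435, 16]);
translate([947, 154, 435]) cube([94, 1435, 16]);
translate([1156, 154, 435]) cube([94, 1435, 16]);
translate([1365, 154, 435]) cube([94, 1435, 16]);
translate([1574, 154, 435]) cube([94, 1435, 16]);
translate([1783, 154, 435]) cube([94, 1435, 16]);
translate([1992, 154, 435]) cube([94, 1435, 16]);


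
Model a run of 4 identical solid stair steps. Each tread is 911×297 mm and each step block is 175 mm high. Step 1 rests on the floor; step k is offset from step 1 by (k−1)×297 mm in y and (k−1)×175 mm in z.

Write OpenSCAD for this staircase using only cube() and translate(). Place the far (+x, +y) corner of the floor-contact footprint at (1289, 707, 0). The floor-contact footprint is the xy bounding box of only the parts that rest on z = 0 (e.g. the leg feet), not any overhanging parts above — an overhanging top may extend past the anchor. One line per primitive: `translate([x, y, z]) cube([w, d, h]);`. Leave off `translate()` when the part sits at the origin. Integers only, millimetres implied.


translate([378, 410, 0]) cube([911, 297, 175]);
translate([378, 707, 175]) cube([911, 297, 175]);
translate([378, 1004, 350]) cube([911, 297, 175]);
translate([378, 1301, 525]) cube([911, 297, 175]);


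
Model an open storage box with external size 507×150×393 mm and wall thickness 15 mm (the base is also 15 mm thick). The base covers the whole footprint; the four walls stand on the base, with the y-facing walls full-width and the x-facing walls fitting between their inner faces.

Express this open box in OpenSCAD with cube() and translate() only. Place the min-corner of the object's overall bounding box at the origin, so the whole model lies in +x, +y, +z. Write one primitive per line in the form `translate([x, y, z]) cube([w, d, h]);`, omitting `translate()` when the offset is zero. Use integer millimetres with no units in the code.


cube([507, 150, 15]);
translate([0, 0, 15]) cube([507, 15, 378]);
translate([0, 135, 15]) cube([507, 15, 378]);
translate([0, 15, 15]) cube([15, 120, 378]);
translate([492, 15, 15]) cube([15, 120, 378]);


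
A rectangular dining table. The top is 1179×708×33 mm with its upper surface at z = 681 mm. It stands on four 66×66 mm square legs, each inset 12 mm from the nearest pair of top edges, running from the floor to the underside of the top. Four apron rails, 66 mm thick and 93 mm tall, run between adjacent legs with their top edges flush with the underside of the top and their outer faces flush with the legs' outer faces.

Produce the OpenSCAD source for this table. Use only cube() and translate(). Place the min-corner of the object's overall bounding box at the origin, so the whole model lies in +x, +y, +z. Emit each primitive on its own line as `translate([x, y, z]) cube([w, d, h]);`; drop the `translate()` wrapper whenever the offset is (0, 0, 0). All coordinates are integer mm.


// leg_h = 681 - 33 = 648
// apron z = 648 - 93 = 555
translate([0, 0, 648]) cube([1179, 708, 33]);
translate([12, 12, 0]) cube([66, 66, 648]);
translate([1101, 12, 0]) cube([66, 66, 648]);
translate([12, 630, 0]) cube([66, 66, 648]);
translate([1101, 630, 0]) cube([66, 66, 648]);
translate([78, 12, 555]) cube([1023, 66, 93]);
translate([78, 630, 555]) cube([1023, 66, 93]);
translate([12, 78, 555]) cube([66, 552, 93]);
translate([1101, 78, 555]) cube([66, 552, 93]);


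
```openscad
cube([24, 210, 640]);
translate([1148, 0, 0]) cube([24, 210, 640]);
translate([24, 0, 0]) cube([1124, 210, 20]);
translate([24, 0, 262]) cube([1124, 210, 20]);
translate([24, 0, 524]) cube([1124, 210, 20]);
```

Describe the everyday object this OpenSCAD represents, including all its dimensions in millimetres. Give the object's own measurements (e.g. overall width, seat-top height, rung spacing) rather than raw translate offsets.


An open bookshelf. Two side panels, each 24 mm thick, 210 mm deep and 640 mm tall, stand 1172 mm apart (outside-to-outside). Between them sit 3 shelves, each 20 mm thick and 210 mm deep, spanning the full gap between the sides. The bottom shelf rests on the floor (its underside at z = 0) and the clear gap between one shelf's top and the next shelf's underside is 242 mm.


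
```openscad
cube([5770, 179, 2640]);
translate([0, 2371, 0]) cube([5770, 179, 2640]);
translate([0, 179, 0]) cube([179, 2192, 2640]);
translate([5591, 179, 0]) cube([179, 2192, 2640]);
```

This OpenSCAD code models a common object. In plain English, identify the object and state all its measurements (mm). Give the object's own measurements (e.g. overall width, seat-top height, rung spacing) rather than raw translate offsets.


The wall frame of a small rectangular building: four walls, each 2640 mm tall and 179 mm thick, enclosing a footprint 5770 mm (x) by 2550 mm (y) outside-to-outside, with no floor or roof. The front and back walls (the −y and +y sides) span the full width; the two side walls fit between them.


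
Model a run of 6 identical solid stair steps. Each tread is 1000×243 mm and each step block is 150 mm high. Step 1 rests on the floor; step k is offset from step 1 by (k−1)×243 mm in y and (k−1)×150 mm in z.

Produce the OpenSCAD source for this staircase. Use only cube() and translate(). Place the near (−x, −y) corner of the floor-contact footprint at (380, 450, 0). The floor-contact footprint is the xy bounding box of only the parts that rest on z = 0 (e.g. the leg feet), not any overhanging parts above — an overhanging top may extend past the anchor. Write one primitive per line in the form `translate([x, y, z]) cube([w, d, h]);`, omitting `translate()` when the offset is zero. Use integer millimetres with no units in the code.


translate([380, 450, 0]) cube([1000, 243, 150]);
translate([380, 693, 150]) cube([1000, 243, 150]);
translate([380, 936, 300]) cube([1000, 243, 150]);
translate([380, 1179, 450]) cube([1000, 243, 150]);
translate([380, 1422, 600]) cube([1000, 243, 150]);
translate([380, 1665, 750]) cube([1000, 243, 150]);


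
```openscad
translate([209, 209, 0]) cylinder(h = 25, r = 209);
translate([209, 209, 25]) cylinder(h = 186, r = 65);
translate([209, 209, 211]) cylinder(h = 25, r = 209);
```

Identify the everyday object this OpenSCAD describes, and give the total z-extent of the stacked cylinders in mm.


A spool. The overall height is 236 mm.

Three coaxial cylinders, large–small–large — a spool. Two 25 mm flanges and a 186 mm core give 25 + 186 + 25 = 236 mm.


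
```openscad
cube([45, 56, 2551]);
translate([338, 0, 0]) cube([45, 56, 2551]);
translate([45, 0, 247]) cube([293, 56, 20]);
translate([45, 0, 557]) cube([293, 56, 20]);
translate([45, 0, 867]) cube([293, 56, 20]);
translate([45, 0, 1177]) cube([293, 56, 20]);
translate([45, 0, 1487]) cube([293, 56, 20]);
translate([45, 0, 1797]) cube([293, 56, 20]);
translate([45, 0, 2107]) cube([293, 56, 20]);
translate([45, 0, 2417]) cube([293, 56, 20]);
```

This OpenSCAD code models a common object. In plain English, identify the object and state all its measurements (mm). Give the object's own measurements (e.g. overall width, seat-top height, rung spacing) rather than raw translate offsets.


A straight ladder. Two 45×56 mm vertical rails, 2551 mm tall, stand 383 mm apart (outside-to-outside) with their front faces coplanar on the −y side. 8 rungs, each 56 mm deep and 20 mm tall, span between the inner faces of the rails, front faces flush with the rails. The lowest rung's underside is at z = 247 mm and rungs are spaced 310 mm apart (underside to underside).


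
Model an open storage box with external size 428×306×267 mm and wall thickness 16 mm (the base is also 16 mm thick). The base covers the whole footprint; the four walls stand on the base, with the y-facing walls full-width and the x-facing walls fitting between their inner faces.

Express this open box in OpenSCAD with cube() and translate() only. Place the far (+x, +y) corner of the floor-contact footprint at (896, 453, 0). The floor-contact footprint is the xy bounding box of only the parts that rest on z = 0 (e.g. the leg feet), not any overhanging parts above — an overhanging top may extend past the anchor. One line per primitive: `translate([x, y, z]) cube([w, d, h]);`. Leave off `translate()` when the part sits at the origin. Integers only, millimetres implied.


translate([468, 147, 0]) cube([428, 306, 16]);
translate([468, 147, 16]) cube([428, 16, 251]);
translate([468, 437, 16]) cube([428, 16, 251]);
translate([468, 163, 16]) cube([16, 274, 251]);
translate([880, 163, 16]) cube([16, 274, 251]);


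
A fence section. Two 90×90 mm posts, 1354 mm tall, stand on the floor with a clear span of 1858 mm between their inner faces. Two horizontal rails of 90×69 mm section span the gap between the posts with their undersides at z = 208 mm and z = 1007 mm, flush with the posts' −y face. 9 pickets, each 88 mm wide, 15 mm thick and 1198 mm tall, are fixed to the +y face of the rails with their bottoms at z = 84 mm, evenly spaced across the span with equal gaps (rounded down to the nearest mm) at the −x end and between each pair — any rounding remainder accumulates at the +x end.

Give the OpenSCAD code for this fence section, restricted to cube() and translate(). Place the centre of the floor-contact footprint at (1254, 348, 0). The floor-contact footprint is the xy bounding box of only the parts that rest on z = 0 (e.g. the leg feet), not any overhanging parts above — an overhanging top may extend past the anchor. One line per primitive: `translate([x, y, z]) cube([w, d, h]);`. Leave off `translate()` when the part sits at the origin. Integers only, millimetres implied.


translate([235, 303, 0]) cube([90, 90, 1354]);
translate([2183, 303, 0]) cube([90, 90, 1354]);
translate([325, 303, 208]) cube([1858, 90, 69]);
translate([325, 303, 1007]) cube([1858, 90, 69]);
translate([431, 393, 84]) cube([88, 15, 1198]);
translate([625, 393, 84]) cube([88, 15, 1198]);
translate([819, 393, 84]) cube([88, 15, 1198]);
translate([1013, 393, 84]) cube([88, 15, 1198]);
translate([1207, 393, 84]) cube([88, 15, 1198]);
translate([1401, 393, 84]) cube([88, 15, 1198]);
translate([1595, 393, 84]) cube([88, 15, 1198]);
translate([1789, 393, 84]) cube([88, 15, 1198]);
translate([1983, 393, 84]) cube([88, 15, 1198]);


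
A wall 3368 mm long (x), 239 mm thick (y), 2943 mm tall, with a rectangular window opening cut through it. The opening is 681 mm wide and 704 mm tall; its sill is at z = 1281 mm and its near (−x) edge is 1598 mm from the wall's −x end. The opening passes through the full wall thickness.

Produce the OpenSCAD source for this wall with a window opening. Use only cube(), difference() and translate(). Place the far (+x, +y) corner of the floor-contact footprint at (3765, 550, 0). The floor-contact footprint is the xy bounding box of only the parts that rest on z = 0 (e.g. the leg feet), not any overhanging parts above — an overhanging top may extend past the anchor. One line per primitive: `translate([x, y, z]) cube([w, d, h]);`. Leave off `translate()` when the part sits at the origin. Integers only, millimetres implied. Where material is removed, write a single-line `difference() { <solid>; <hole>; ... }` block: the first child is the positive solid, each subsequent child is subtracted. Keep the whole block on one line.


difference() { translate([397, 311, 0]) cube([3368, 239, 2943]); translate([1995, 311, 1281]) cube([681, 239, 704]); }


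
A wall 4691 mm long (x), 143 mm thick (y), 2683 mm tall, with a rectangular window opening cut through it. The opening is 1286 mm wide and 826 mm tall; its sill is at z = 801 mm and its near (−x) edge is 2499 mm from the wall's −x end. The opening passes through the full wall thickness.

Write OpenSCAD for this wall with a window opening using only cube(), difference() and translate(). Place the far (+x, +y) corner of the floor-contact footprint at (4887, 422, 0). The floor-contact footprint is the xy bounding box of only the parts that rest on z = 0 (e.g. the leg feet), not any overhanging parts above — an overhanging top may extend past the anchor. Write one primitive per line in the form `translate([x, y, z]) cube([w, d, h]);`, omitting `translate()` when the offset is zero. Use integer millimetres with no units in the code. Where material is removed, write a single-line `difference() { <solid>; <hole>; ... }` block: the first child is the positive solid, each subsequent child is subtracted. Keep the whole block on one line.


difference() { translate([196, 279, 0]) cube([4691, 143, 2683]); translate([2695, 279, 801]) cube([1286, 143, 826]); }


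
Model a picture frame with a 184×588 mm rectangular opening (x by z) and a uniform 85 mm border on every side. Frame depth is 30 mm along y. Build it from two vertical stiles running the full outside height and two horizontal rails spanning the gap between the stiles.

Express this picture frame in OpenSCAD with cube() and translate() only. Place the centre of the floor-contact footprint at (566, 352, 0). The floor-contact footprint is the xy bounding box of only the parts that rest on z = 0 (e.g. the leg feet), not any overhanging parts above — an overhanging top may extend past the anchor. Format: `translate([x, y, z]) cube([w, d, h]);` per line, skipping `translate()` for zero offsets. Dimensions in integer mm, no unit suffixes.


translate([389, 337, 0]) cube([85, 30, 758]);
translate([658, 337, 0]) cube([85, 30, 758]);
translate([474, 337, 0]) cube([184, 30, 85]);
translate([474, 337, 673]) cube([184, 30, 85]);


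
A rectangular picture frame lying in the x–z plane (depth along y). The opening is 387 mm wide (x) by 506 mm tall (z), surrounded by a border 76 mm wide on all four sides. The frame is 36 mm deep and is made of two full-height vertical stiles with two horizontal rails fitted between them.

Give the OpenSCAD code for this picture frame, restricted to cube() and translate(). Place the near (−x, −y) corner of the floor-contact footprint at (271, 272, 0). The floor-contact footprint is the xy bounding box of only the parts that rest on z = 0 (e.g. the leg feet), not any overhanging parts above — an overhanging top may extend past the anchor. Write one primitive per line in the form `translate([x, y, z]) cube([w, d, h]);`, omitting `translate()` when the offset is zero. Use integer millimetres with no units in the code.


translate([271, 272, 0]) cube([76, 36, 658]);
translate([734, 272, 0]) cube([76, 36, 658]);
translate([347, 272, 0]) cube([387, 36, 76]);
translate([347, 272, 582]) cube([387, 36, 76]);
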